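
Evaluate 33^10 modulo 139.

Using repeated squaring:
10 in binary is 1010, i.e. 10 = 8 + 2.
33^1 ≡ 33 (mod 139)
33^2 ≡ 33^2 = 1089 ≡ 116 (mod 139)
33^4 ≡ 116^2 = 13456 ≡ 112 (mod 139)
33^8 ≡ 112^2 = 12544 ≡ 34 (mod 139)
33^10 = 33^8 · 33^2 ≡ 34 · 116 (mod 139).
34 · 116 = 3944 ≡ 52 (mod 139).

52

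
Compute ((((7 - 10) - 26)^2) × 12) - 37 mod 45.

7 - 10 = -3 ≡ 42 (mod 45)
42 - 26 = 16
(16)^2 ≡ 31 (mod 45)
31 × 12 = 372 ≡ 12 (mod 45)
12 - 37 = -25 ≡ 20 (mod 45)

20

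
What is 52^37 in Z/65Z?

52

37 in binary is 100101, i.e. 37 = 32 + 4 + 1.
52^1 ≡ 52 (mod 65)
52^2 ≡ 52^2 = 2704 ≡ 39 (mod 65)
52^4 ≡ 39^2 = 1521 ≡ 26 (mod 65)
52^8 ≡ 26^2 = 676 ≡ 26 (mod 65)
52^16 ≡ 26^2 = 676 ≡ 26 (mod 65)
52^32 ≡ 26^2 = 676 ≡ 26 (mod 65)
52^37 = 52^32 · 52^4 · 52^1 ≡ 26 · 26 · 52 (mod 65).
Accumulate the product:
26 · 26 = 676 ≡ 26
26 · 52 = 1352 ≡ 52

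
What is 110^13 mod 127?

106

By square-and-multiply:
110^1 ≡ 110 (mod 127)
110^2 ≡ 110^2 = 12100 ≡ 35 (mod 127)
110^4 ≡ 35^2 = 1225 ≡ 82 (mod 127)
110^8 ≡ 82^2 = 6724 ≡ 120 (mod 127)
110^13 = 110^8 × 110^4 × 110^1 ≡ 120 × 82 × 110 (mod 127).
Accumulate the product:
120 × 82 = 9840 ≡ 61
61 × 110 = 6710 ≡ 106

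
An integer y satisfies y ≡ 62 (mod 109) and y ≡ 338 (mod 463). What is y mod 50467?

6820

109⁻¹ mod 463: 109×17 ≡ 1 (mod 463), so 109⁻¹ ≡ 17.
y = 62 + 109×((338 − 62)×17 mod 463) = 62 + 109×62 = 6820.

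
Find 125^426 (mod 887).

Compute successive squares:
426 in binary is 110101010, i.e. 426 = 256 + 128 + 32 + 8 + 2.
125^1 ≡ 125 (mod 887)
125^2 ≡ 125^2 = 15625 ≡ 546 (mod 887)
125^4 ≡ 546^2 = 298116 ≡ 84 (mod 887)
125^8 ≡ 84^2 = 7056 ≡ 847 (mod 887)
125^16 ≡ 847^2 = 717409 ≡ 713 (mod 887)
125^32 ≡ 713^2 = 508369 ≡ 118 (mod 887)
125^64 ≡ 118^2 = 13924 ≡ 619 (mod 887)
125^128 ≡ 619^2 = 383161 ≡ 864 (mod 887)
125^256 ≡ 864^2 = 746496 ≡ 529 (mod 887)
125^426 = 125^256 × 125^128 × 125^32 × 125^8 × 125^2 ≡ 529 × 864 × 118 × 847 × 546 (mod 887).
Accumulate the product:
529 × 864 = 457056 ≡ 251
251 × 118 = 29618 ≡ 347
347 × 847 = 293909 ≡ 312
312 × 546 = 170352 ≡ 48

48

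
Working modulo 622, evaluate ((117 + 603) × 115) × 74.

500

117 + 603 = 720 ≡ 98 (mod 622)
98 × 115 = 11270 ≡ 74 (mod 622)
74 × 74 = 5476 ≡ 500 (mod 622)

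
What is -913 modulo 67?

25

-913 = -14·67 + 25, so -913 ≡ 25 (mod 67).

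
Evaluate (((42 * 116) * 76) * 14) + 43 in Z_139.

42 * 116 = 4872 ≡ 7 (mod 139)
7 * 76 = 532 ≡ 115 (mod 139)
115 * 14 = 1610 ≡ 81 (mod 139)
81 + 43 = 124

124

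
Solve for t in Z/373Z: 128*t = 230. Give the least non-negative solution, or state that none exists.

gcd(128, 373) = 1, so a unique solution mod 373 exists.
128⁻¹ ≡ 102 (mod 373).
t ≡ 102*230 ≡ 334 (mod 373).

334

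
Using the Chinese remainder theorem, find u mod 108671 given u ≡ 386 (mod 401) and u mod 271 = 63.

43694

401⁻¹ mod 271: 401*123 ≡ 1 (mod 271), so 401⁻¹ ≡ 123.
u = 386 + 401*((63 − 386)*123 mod 271) = 386 + 401*108 = 43694.
Check: 43694 mod 401 = 386, 43694 mod 271 = 63. ✓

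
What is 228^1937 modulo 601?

Using repeated squaring:
1937 in binary is 11110010001, i.e. 1937 = 1024 + 512 + 256 + 128 + 16 + 1.
228^1 ≡ 228 (mod 601)
228^2 ≡ 228^2 = 51984 ≡ 298 (mod 601)
228^4 ≡ 298^2 = 88804 ≡ 457 (mod 601)
228^8 ≡ 457^2 = 208849 ≡ 302 (mod 601)
228^16 ≡ 302^2 = 91204 ≡ 453 (mod 601)
228^32 ≡ 453^2 = 205209 ≡ 268 (mod 601)
228^64 ≡ 268^2 = 71824 ≡ 305 (mod 601)
228^128 ≡ 305^2 = 93025 ≡ 471 (mod 601)
228^256 ≡ 471^2 = 221841 ≡ 72 (mod 601)
228^512 ≡ 72^2 = 5184 ≡ 376 (mod 601)
228^1024 ≡ 376^2 = 141376 ≡ 141 (mod 601)
228^1937 = 228^1024 × 228^512 × 228^256 × 228^128 × 228^16 × 228^1 ≡ 141 × 376 × 72 × 471 × 453 × 228 (mod 601).
Accumulate the product:
141 × 376 = 53016 ≡ 128
128 × 72 = 9216 ≡ 201
201 × 471 = 94671 ≡ 314
314 × 453 = 142242 ≡ 406
406 × 228 = 92568 ≡ 14

14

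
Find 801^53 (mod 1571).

801^1 ≡ 801 (mod 1571)
801^2 ≡ 801^2 = 641601 ≡ 633 (mod 1571)
801^4 ≡ 633^2 = 400689 ≡ 84 (mod 1571)
801^8 ≡ 84^2 = 7056 ≡ 772 (mod 1571)
801^16 ≡ 772^2 = 595984 ≡ 575 (mod 1571)
801^32 ≡ 575^2 = 330625 ≡ 715 (mod 1571)
801^53 = 801^32 · 801^16 · 801^4 · 801^1 ≡ 715 · 575 · 84 · 801 (mod 1571).
Accumulate the product:
715 · 575 = 411125 ≡ 1094
1094 · 84 = 91896 ≡ 778
778 · 801 = 623178 ≡ 1062

1062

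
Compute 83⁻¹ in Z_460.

By the extended Euclidean algorithm:
460 = 5×83 + 45
83 = 1×45 + 38
45 = 1×38 + 7
38 = 5×7 + 3
7 = 2×3 + 1
3 = 3×1 + 0
gcd(83, 460) = 1, so the inverse exists.
Bézout: 1 = 24×460 − 133×83.
So 83⁻¹ ≡ −133 ≡ 327 (mod 460).

327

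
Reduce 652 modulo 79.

652 = 8·79 + 20, so 652 ≡ 20 (mod 79).

20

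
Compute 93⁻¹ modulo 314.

By the extended Euclidean algorithm:
314 = 3*93 + 35
93 = 2*35 + 23
35 = 1*23 + 12
23 = 1*12 + 11
12 = 1*11 + 1
11 = 11*1 + 0
gcd(93, 314) = 1, so the inverse exists.
Bézout: 1 = 8*314 − 27*93.
So 93⁻¹ ≡ −27 ≡ 287 (mod 314).

287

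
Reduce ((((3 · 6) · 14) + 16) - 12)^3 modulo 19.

7

3 · 6 = 18
18 · 14 = 252 ≡ 5 (mod 19)
5 + 16 = 21 ≡ 2 (mod 19)
2 - 12 = -10 ≡ 9 (mod 19)
(9)^3 ≡ 7 (mod 19)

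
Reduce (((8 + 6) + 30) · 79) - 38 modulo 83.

35

8 + 6 = 14
14 + 30 = 44
44 · 79 = 3476 ≡ 73 (mod 83)
73 - 38 = 35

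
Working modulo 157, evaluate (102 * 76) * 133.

102 * 76 = 7752 ≡ 59 (mod 157)
59 * 133 = 7847 ≡ 154 (mod 157)

154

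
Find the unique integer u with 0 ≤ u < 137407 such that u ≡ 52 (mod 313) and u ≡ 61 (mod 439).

29474

313⁻¹ mod 439: 313×108 ≡ 1 (mod 439), so 313⁻¹ ≡ 108.
u = 52 + 313×((61 − 52)×108 mod 439) = 52 + 313×94 = 29474.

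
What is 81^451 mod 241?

81^1 ≡ 81 (mod 241)
81^2 ≡ 81^2 = 6561 ≡ 54 (mod 241)
81^4 ≡ 54^2 = 2916 ≡ 24 (mod 241)
81^8 ≡ 24^2 = 576 ≡ 94 (mod 241)
81^16 ≡ 94^2 = 8836 ≡ 160 (mod 241)
81^32 ≡ 160^2 = 25600 ≡ 54 (mod 241)
81^64 ≡ 54^2 = 2916 ≡ 24 (mod 241)
81^128 ≡ 24^2 = 576 ≡ 94 (mod 241)
81^256 ≡ 94^2 = 8836 ≡ 160 (mod 241)
81^451 = 81^256 * 81^128 * 81^64 * 81^2 * 81^1 ≡ 160 * 94 * 24 * 54 * 81 (mod 241).
Accumulate the product:
160 * 94 = 15040 ≡ 98
98 * 24 = 2352 ≡ 183
183 * 54 = 9882 ≡ 1
1 * 81 = 81

81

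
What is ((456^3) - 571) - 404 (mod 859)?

(456)^3 ≡ 678 (mod 859)
678 - 571 = 107
107 - 404 = -297 ≡ 562 (mod 859)

562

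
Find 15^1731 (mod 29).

3

Using repeated squaring:
15^1 ≡ 15 (mod 29)
15^2 ≡ 15^2 = 225 ≡ 22 (mod 29)
15^4 ≡ 22^2 = 484 ≡ 20 (mod 29)
15^8 ≡ 20^2 = 400 ≡ 23 (mod 29)
15^16 ≡ 23^2 = 529 ≡ 7 (mod 29)
15^32 ≡ 7^2 = 49 ≡ 20 (mod 29)
15^64 ≡ 20^2 = 400 ≡ 23 (mod 29)
15^128 ≡ 23^2 = 529 ≡ 7 (mod 29)
15^256 ≡ 7^2 = 49 ≡ 20 (mod 29)
15^512 ≡ 20^2 = 400 ≡ 23 (mod 29)
15^1024 ≡ 23^2 = 529 ≡ 7 (mod 29)
15^1731 = 15^1024 · 15^512 · 15^128 · 15^64 · 15^2 · 15^1 ≡ 7 · 23 · 7 · 23 · 22 · 15 (mod 29).
Accumulate the product:
7 · 23 = 161 ≡ 16
16 · 7 = 112 ≡ 25
25 · 23 = 575 ≡ 24
24 · 22 = 528 ≡ 6
6 · 15 = 90 ≡ 3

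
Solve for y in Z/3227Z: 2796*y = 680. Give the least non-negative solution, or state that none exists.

1713

gcd(2796, 3227) = 1, so a unique solution mod 3227 exists.
2796⁻¹ ≡ 292 (mod 3227).
y ≡ 292*680 ≡ 1713 (mod 3227).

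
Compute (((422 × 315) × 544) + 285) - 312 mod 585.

422 × 315 = 132930 ≡ 135 (mod 585)
135 × 544 = 73440 ≡ 315 (mod 585)
315 + 285 = 600 ≡ 15 (mod 585)
15 - 312 = -297 ≡ 288 (mod 585)

288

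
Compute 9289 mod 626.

525

9289 = 14*626 + 525, so 9289 ≡ 525 (mod 626).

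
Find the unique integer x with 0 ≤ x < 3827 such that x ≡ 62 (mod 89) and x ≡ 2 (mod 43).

89⁻¹ mod 43: 89·29 ≡ 1 (mod 43), so 89⁻¹ ≡ 29.
x = 62 + 89·((2 − 62)·29 mod 43) = 62 + 89·23 = 2109.

2109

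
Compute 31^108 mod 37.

1

108 in binary is 1101100, i.e. 108 = 64 + 32 + 8 + 4.
31^1 ≡ 31 (mod 37)
31^2 ≡ 31^2 = 961 ≡ 36 (mod 37)
31^4 ≡ 36^2 = 1296 ≡ 1 (mod 37)
31^8 ≡ 1^2 = 1 (mod 37)
31^16 ≡ 1^2 = 1 (mod 37)
31^32 ≡ 1^2 = 1 (mod 37)
31^64 ≡ 1^2 = 1 (mod 37)
31^108 = 31^64 * 31^32 * 31^8 * 31^4 ≡ 1 * 1 * 1 * 1 (mod 37).
Accumulate the product:
1 * 1 = 1
1 * 1 = 1
1 * 1 = 1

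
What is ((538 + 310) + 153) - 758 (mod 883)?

538 + 310 = 848
848 + 153 = 1001 ≡ 118 (mod 883)
118 - 758 = -640 ≡ 243 (mod 883)

243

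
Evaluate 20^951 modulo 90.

80

951 in binary is 1110110111, i.e. 951 = 512 + 256 + 128 + 32 + 16 + 4 + 2 + 1.
20^1 ≡ 20 (mod 90)
20^2 ≡ 20^2 = 400 ≡ 40 (mod 90)
20^4 ≡ 40^2 = 1600 ≡ 70 (mod 90)
20^8 ≡ 70^2 = 4900 ≡ 40 (mod 90)
20^16 ≡ 40^2 = 1600 ≡ 70 (mod 90)
20^32 ≡ 70^2 = 4900 ≡ 40 (mod 90)
20^64 ≡ 40^2 = 1600 ≡ 70 (mod 90)
20^128 ≡ 70^2 = 4900 ≡ 40 (mod 90)
20^256 ≡ 40^2 = 1600 ≡ 70 (mod 90)
20^512 ≡ 70^2 = 4900 ≡ 40 (mod 90)
20^951 = 20^512 * 20^256 * 20^128 * 20^32 * 20^16 * 20^4 * 20^2 * 20^1 ≡ 40 * 70 * 40 * 40 * 70 * 70 * 40 * 20 (mod 90).
Accumulate the product:
40 * 70 = 2800 ≡ 10
10 * 40 = 400 ≡ 40
40 * 40 = 1600 ≡ 70
70 * 70 = 4900 ≡ 40
40 * 70 = 2800 ≡ 10
10 * 40 = 400 ≡ 40
40 * 20 = 800 ≡ 80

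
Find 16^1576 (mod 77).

16

Using repeated squaring:
1576 in binary is 11000101000, i.e. 1576 = 1024 + 512 + 32 + 8.
16^1 ≡ 16 (mod 77)
16^2 ≡ 16^2 = 256 ≡ 25 (mod 77)
16^4 ≡ 25^2 = 625 ≡ 9 (mod 77)
16^8 ≡ 9^2 = 81 ≡ 4 (mod 77)
16^16 ≡ 4^2 = 16 (mod 77)
16^32 ≡ 16^2 = 256 ≡ 25 (mod 77)
16^64 ≡ 25^2 = 625 ≡ 9 (mod 77)
16^128 ≡ 9^2 = 81 ≡ 4 (mod 77)
16^256 ≡ 4^2 = 16 (mod 77)
16^512 ≡ 16^2 = 256 ≡ 25 (mod 77)
16^1024 ≡ 25^2 = 625 ≡ 9 (mod 77)
16^1576 = 16^1024 · 16^512 · 16^32 · 16^8 ≡ 9 · 25 · 25 · 4 (mod 77).
Accumulate the product:
9 · 25 = 225 ≡ 71
71 · 25 = 1775 ≡ 4
4 · 4 = 16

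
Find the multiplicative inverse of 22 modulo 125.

108

Apply the Euclidean algorithm and back-substitute:
125 = 5*22 + 15
22 = 1*15 + 7
15 = 2*7 + 1
7 = 7*1 + 0
gcd(22, 125) = 1, so the inverse exists.
Bézout: 1 = 3*125 − 17*22.
So 22⁻¹ ≡ −17 ≡ 108 (mod 125).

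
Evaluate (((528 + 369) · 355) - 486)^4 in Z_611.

27

528 + 369 = 897 ≡ 286 (mod 611)
286 · 355 = 101530 ≡ 104 (mod 611)
104 - 486 = -382 ≡ 229 (mod 611)
(229)^4 ≡ 27 (mod 611)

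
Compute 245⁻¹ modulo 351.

149

351 = 1*245 + 106
245 = 2*106 + 33
106 = 3*33 + 7
33 = 4*7 + 5
7 = 1*5 + 2
5 = 2*2 + 1
2 = 2*1 + 0
gcd(245, 351) = 1, so the inverse exists.
Back-substitute for 1:
1 = 1*5 − 2*2
  = −2*7 + 3*5
  = 3*33 − 14*7
  = −14*106 + 45*33
  = 45*245 − 104*106
  = −104*351 + 149*245
So 245⁻¹ ≡ 149 (mod 351).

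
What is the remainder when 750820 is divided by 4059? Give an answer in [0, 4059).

3964

750820 = 184*4059 + 3964, so 750820 ≡ 3964 (mod 4059).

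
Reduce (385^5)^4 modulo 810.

(385)^5 ≡ 715 (mod 810)
(715)^4 ≡ 265 (mod 810)

265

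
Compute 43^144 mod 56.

By square-and-multiply:
144 in binary is 10010000, i.e. 144 = 128 + 16.
43^1 ≡ 43 (mod 56)
43^2 ≡ 43^2 = 1849 ≡ 1 (mod 56)
43^4 ≡ 1^2 = 1 (mod 56)
43^8 ≡ 1^2 = 1 (mod 56)
43^16 ≡ 1^2 = 1 (mod 56)
43^32 ≡ 1^2 = 1 (mod 56)
43^64 ≡ 1^2 = 1 (mod 56)
43^128 ≡ 1^2 = 1 (mod 56)
43^144 = 43^128 * 43^16 ≡ 1 * 1 (mod 56).
1 * 1 = 1 ≡ 1 (mod 56).

1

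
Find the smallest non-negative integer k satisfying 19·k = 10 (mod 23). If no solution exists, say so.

9

gcd(19, 23) = 1, so a unique solution mod 23 exists.
19⁻¹ ≡ 17 (mod 23).
k ≡ 17·10 ≡ 9 (mod 23).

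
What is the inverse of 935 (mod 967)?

967 = 1×935 + 32
935 = 29×32 + 7
32 = 4×7 + 4
7 = 1×4 + 3
4 = 1×3 + 1
3 = 3×1 + 0
gcd(935, 967) = 1, so the inverse exists.
Bézout: 1 = 263×967 − 272×935.
So 935⁻¹ ≡ −272 ≡ 695 (mod 967).

695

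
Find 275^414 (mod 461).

460

275^1 ≡ 275 (mod 461)
275^2 ≡ 275^2 = 75625 ≡ 21 (mod 461)
275^4 ≡ 21^2 = 441 (mod 461)
275^8 ≡ 441^2 = 194481 ≡ 400 (mod 461)
275^16 ≡ 400^2 = 160000 ≡ 33 (mod 461)
275^32 ≡ 33^2 = 1089 ≡ 167 (mod 461)
275^64 ≡ 167^2 = 27889 ≡ 229 (mod 461)
275^128 ≡ 229^2 = 52441 ≡ 348 (mod 461)
275^256 ≡ 348^2 = 121104 ≡ 322 (mod 461)
275^414 = 275^256 × 275^128 × 275^16 × 275^8 × 275^4 × 275^2 ≡ 322 × 348 × 33 × 400 × 441 × 21 (mod 461).
Accumulate the product:
322 × 348 = 112056 ≡ 33
33 × 33 = 1089 ≡ 167
167 × 400 = 66800 ≡ 416
416 × 441 = 183456 ≡ 439
439 × 21 = 9219 ≡ 460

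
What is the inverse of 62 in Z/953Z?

538

953 = 15*62 + 23
62 = 2*23 + 16
23 = 1*16 + 7
16 = 2*7 + 2
7 = 3*2 + 1
2 = 2*1 + 0
gcd(62, 953) = 1, so the inverse exists.
Bézout: 1 = 27*953 − 415*62.
So 62⁻¹ ≡ −415 ≡ 538 (mod 953).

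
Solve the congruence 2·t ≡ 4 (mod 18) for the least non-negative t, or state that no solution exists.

2

gcd(2, 18) = 2, and 2 | 4, so solutions exist.
Divide through by 2: 1·t ≡ 2 (mod 9).
1⁻¹ ≡ 1 (mod 9).
t ≡ 1·2 ≡ 2 (mod 9).
The smallest non-negative solution is t = 2.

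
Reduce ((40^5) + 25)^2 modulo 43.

(40)^5 ≡ 15 (mod 43)
15 + 25 = 40
(40)^2 ≡ 9 (mod 43)

9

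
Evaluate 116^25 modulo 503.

480

Using repeated squaring:
116^1 ≡ 116 (mod 503)
116^2 ≡ 116^2 = 13456 ≡ 378 (mod 503)
116^4 ≡ 378^2 = 142884 ≡ 32 (mod 503)
116^8 ≡ 32^2 = 1024 ≡ 18 (mod 503)
116^16 ≡ 18^2 = 324 (mod 503)
116^25 = 116^16 * 116^8 * 116^1 ≡ 324 * 18 * 116 (mod 503).
Accumulate the product:
324 * 18 = 5832 ≡ 299
299 * 116 = 34684 ≡ 480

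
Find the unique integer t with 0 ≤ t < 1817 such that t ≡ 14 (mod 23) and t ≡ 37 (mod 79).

37

23⁻¹ mod 79: 23×55 ≡ 1 (mod 79), so 23⁻¹ ≡ 55.
t = 14 + 23×((37 − 14)×55 mod 79) = 14 + 23×1 = 37.
Check: 37 mod 23 = 14, 37 mod 79 = 37. ✓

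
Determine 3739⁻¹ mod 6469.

4879

Apply the Euclidean algorithm and back-substitute:
6469 = 1×3739 + 2730
3739 = 1×2730 + 1009
2730 = 2×1009 + 712
1009 = 1×712 + 297
712 = 2×297 + 118
297 = 2×118 + 61
118 = 1×61 + 57
61 = 1×57 + 4
57 = 14×4 + 1
4 = 4×1 + 0
gcd(3739, 6469) = 1, so the inverse exists.
Back-substitute for 1:
1 = 1×57 − 14×4
  = −14×61 + 15×57
  = 15×118 − 29×61
  = −29×297 + 73×118
  = 73×712 − 175×297
  = −175×1009 + 248×712
  = 248×2730 − 671×1009
  = −671×3739 + 919×2730
  = 919×6469 − 1590×3739
So 3739⁻¹ ≡ −1590 ≡ 4879 (mod 6469).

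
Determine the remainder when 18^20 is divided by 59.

Using repeated squaring:
18^1 ≡ 18 (mod 59)
18^2 ≡ 18^2 = 324 ≡ 29 (mod 59)
18^4 ≡ 29^2 = 841 ≡ 15 (mod 59)
18^8 ≡ 15^2 = 225 ≡ 48 (mod 59)
18^16 ≡ 48^2 = 2304 ≡ 3 (mod 59)
18^20 = 18^16 · 18^4 ≡ 3 · 15 (mod 59).
3 · 15 = 45 ≡ 45 (mod 59).

45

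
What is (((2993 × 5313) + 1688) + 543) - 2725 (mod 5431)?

4778

2993 × 5313 = 15901809 ≡ 5272 (mod 5431)
5272 + 1688 = 6960 ≡ 1529 (mod 5431)
1529 + 543 = 2072
2072 - 2725 = -653 ≡ 4778 (mod 5431)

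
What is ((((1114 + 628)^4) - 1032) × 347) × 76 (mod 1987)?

1343

1114 + 628 = 1742
(1742)^4 ≡ 1343 (mod 1987)
1343 - 1032 = 311
311 × 347 = 107917 ≡ 619 (mod 1987)
619 × 76 = 47044 ≡ 1343 (mod 1987)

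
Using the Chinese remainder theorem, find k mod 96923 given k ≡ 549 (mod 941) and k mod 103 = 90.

941⁻¹ mod 103: 941*81 ≡ 1 (mod 103), so 941⁻¹ ≡ 81.
k = 549 + 941*((90 − 549)*81 mod 103) = 549 + 941*4 = 4313.

4313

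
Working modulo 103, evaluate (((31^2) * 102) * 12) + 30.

(31)^2 ≡ 34 (mod 103)
34 * 102 = 3468 ≡ 69 (mod 103)
69 * 12 = 828 ≡ 4 (mod 103)
4 + 30 = 34

34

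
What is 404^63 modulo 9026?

63 in binary is 111111, i.e. 63 = 32 + 16 + 8 + 4 + 2 + 1.
404^1 ≡ 404 (mod 9026)
404^2 ≡ 404^2 = 163216 ≡ 748 (mod 9026)
404^4 ≡ 748^2 = 559504 ≡ 8918 (mod 9026)
404^8 ≡ 8918^2 = 79530724 ≡ 2638 (mod 9026)
404^16 ≡ 2638^2 = 6959044 ≡ 9024 (mod 9026)
404^32 ≡ 9024^2 = 81432576 ≡ 4 (mod 9026)
404^63 = 404^32 × 404^16 × 404^8 × 404^4 × 404^2 × 404^1 ≡ 4 × 9024 × 2638 × 8918 × 748 × 404 (mod 9026).
Accumulate the product:
4 × 9024 = 36096 ≡ 9018
9018 × 2638 = 23789484 ≡ 5974
5974 × 8918 = 53276132 ≡ 4680
4680 × 748 = 3500640 ≡ 7578
7578 × 404 = 3061512 ≡ 1698

1698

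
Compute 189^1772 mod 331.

1772 in binary is 11011101100, i.e. 1772 = 1024 + 512 + 128 + 64 + 32 + 8 + 4.
189^1 ≡ 189 (mod 331)
189^2 ≡ 189^2 = 35721 ≡ 304 (mod 331)
189^4 ≡ 304^2 = 92416 ≡ 67 (mod 331)
189^8 ≡ 67^2 = 4489 ≡ 186 (mod 331)
189^16 ≡ 186^2 = 34596 ≡ 172 (mod 331)
189^32 ≡ 172^2 = 29584 ≡ 125 (mod 331)
189^64 ≡ 125^2 = 15625 ≡ 68 (mod 331)
189^128 ≡ 68^2 = 4624 ≡ 321 (mod 331)
189^256 ≡ 321^2 = 103041 ≡ 100 (mod 331)
189^512 ≡ 100^2 = 10000 ≡ 70 (mod 331)
189^1024 ≡ 70^2 = 4900 ≡ 266 (mod 331)
189^1772 = 189^1024 · 189^512 · 189^128 · 189^64 · 189^32 · 189^8 · 189^4 ≡ 266 · 70 · 321 · 68 · 125 · 186 · 67 (mod 331).
Accumulate the product:
266 · 70 = 18620 ≡ 84
84 · 321 = 26964 ≡ 153
153 · 68 = 10404 ≡ 143
143 · 125 = 17875 ≡ 1
1 · 186 = 186
186 · 67 = 12462 ≡ 215

215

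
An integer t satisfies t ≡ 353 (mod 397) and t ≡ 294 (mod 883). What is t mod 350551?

397⁻¹ mod 883: 397×754 ≡ 1 (mod 883), so 397⁻¹ ≡ 754.
t = 353 + 397×((294 − 353)×754 mod 883) = 353 + 397×547 = 217512.
Check: 217512 mod 397 = 353, 217512 mod 883 = 294. ✓

217512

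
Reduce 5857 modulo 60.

37

5857 = 97*60 + 37, so 5857 ≡ 37 (mod 60).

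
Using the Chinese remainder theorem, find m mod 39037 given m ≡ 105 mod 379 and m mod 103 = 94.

26256

379⁻¹ mod 103: 379×78 ≡ 1 (mod 103), so 379⁻¹ ≡ 78.
m = 105 + 379×((94 − 105)×78 mod 103) = 105 + 379×69 = 26256.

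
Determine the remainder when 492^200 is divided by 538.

By square-and-multiply:
200 in binary is 11001000, i.e. 200 = 128 + 64 + 8.
492^1 ≡ 492 (mod 538)
492^2 ≡ 492^2 = 242064 ≡ 502 (mod 538)
492^4 ≡ 502^2 = 252004 ≡ 220 (mod 538)
492^8 ≡ 220^2 = 48400 ≡ 518 (mod 538)
492^16 ≡ 518^2 = 268324 ≡ 400 (mod 538)
492^32 ≡ 400^2 = 160000 ≡ 214 (mod 538)
492^64 ≡ 214^2 = 45796 ≡ 66 (mod 538)
492^128 ≡ 66^2 = 4356 ≡ 52 (mod 538)
492^200 = 492^128 × 492^64 × 492^8 ≡ 52 × 66 × 518 (mod 538).
Accumulate the product:
52 × 66 = 3432 ≡ 204
204 × 518 = 105672 ≡ 224

224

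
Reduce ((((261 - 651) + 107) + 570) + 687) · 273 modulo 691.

558

261 - 651 = -390 ≡ 301 (mod 691)
301 + 107 = 408
408 + 570 = 978 ≡ 287 (mod 691)
287 + 687 = 974 ≡ 283 (mod 691)
283 · 273 = 77259 ≡ 558 (mod 691)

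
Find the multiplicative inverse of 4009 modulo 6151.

2863

By the extended Euclidean algorithm:
6151 = 1*4009 + 2142
4009 = 1*2142 + 1867
2142 = 1*1867 + 275
1867 = 6*275 + 217
275 = 1*217 + 58
217 = 3*58 + 43
58 = 1*43 + 15
43 = 2*15 + 13
15 = 1*13 + 2
13 = 6*2 + 1
2 = 2*1 + 0
gcd(4009, 6151) = 1, so the inverse exists.
Back-substitute for 1:
1 = 1*13 − 6*2
  = −6*15 + 7*13
  = 7*43 − 20*15
  = −20*58 + 27*43
  = 27*217 − 101*58
  = −101*275 + 128*217
  = 128*1867 − 869*275
  = −869*2142 + 997*1867
  = 997*4009 − 1866*2142
  = −1866*6151 + 2863*4009
So 4009⁻¹ ≡ 2863 (mod 6151).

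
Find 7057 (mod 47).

7

7057 = 150·47 + 7, so 7057 ≡ 7 (mod 47).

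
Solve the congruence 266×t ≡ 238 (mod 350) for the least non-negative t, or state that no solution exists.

gcd(266, 350) = 14, and 14 | 238, so solutions exist.
Divide through by 14: 19×t mod 25 = 17.
19⁻¹ ≡ 4 (mod 25).
t ≡ 4×17 ≡ 18 (mod 25).
The smallest non-negative solution is t = 18.

18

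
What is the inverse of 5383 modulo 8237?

3016

8237 = 1×5383 + 2854
5383 = 1×2854 + 2529
2854 = 1×2529 + 325
2529 = 7×325 + 254
325 = 1×254 + 71
254 = 3×71 + 41
71 = 1×41 + 30
41 = 1×30 + 11
30 = 2×11 + 8
11 = 1×8 + 3
8 = 2×3 + 2
3 = 1×2 + 1
2 = 2×1 + 0
gcd(5383, 8237) = 1, so the inverse exists.
Bézout: 1 = −1971×8237 + 3016×5383.
So 5383⁻¹ ≡ 3016 (mod 8237).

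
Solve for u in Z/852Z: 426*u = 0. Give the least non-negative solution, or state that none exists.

gcd(426, 852) = 426, and 426 | 0, so solutions exist.
Divide through by 426: 1*u ≡ 0 (mod 2).
1⁻¹ ≡ 1 (mod 2).
u ≡ 1*0 ≡ 0 (mod 2).
The smallest non-negative solution is u = 0.

0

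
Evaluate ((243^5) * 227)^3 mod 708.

(243)^5 ≡ 51 (mod 708)
51 * 227 = 11577 ≡ 249 (mod 708)
(249)^3 ≡ 309 (mod 708)

309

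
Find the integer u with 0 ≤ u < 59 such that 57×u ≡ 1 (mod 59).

By the extended Euclidean algorithm:
59 = 1*57 + 2
57 = 28*2 + 1
2 = 2*1 + 0
gcd(57, 59) = 1, so the inverse exists.
Back-substitute for 1:
1 = 1*57 − 28*2
  = −28*59 + 29*57
So 57⁻¹ ≡ 29 (mod 59).

29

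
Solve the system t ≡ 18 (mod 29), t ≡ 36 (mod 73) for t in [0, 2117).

1642

29⁻¹ mod 73: 29*68 ≡ 1 (mod 73), so 29⁻¹ ≡ 68.
t = 18 + 29*((36 − 18)*68 mod 73) = 18 + 29*56 = 1642.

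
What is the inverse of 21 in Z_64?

Apply the Euclidean algorithm and back-substitute:
64 = 3×21 + 1
21 = 21×1 + 0
gcd(21, 64) = 1, so the inverse exists.
Back-substitute for 1:
1 = 1×64 − 3×21
So 21⁻¹ ≡ −3 ≡ 61 (mod 64).

61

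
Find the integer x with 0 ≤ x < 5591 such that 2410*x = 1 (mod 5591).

2248

By the extended Euclidean algorithm:
5591 = 2·2410 + 771
2410 = 3·771 + 97
771 = 7·97 + 92
97 = 1·92 + 5
92 = 18·5 + 2
5 = 2·2 + 1
2 = 2·1 + 0
gcd(2410, 5591) = 1, so the inverse exists.
Back-substitute for 1:
1 = 1·5 − 2·2
  = −2·92 + 37·5
  = 37·97 − 39·92
  = −39·771 + 310·97
  = 310·2410 − 969·771
  = −969·5591 + 2248·2410
So 2410⁻¹ ≡ 2248 (mod 5591).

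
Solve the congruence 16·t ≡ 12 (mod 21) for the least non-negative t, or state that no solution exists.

gcd(16, 21) = 1, so a unique solution mod 21 exists.
16⁻¹ ≡ 4 (mod 21).
t ≡ 4·12 ≡ 6 (mod 21).

6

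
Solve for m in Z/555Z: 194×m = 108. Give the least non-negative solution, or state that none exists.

gcd(194, 555) = 1, so a unique solution mod 555 exists.
194⁻¹ ≡ 329 (mod 555).
m ≡ 329×108 ≡ 12 (mod 555).

12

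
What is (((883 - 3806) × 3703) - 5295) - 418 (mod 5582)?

5080

883 - 3806 = -2923 ≡ 2659 (mod 5582)
2659 × 3703 = 9846277 ≡ 5211 (mod 5582)
5211 - 5295 = -84 ≡ 5498 (mod 5582)
5498 - 418 = 5080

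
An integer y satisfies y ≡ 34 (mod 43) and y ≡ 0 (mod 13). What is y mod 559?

43⁻¹ mod 13: 43·10 ≡ 1 (mod 13), so 43⁻¹ ≡ 10.
y = 34 + 43·((0 − 34)·10 mod 13) = 34 + 43·11 = 507.

507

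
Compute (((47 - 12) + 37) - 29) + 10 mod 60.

47 - 12 = 35
35 + 37 = 72 ≡ 12 (mod 60)
12 - 29 = -17 ≡ 43 (mod 60)
43 + 10 = 53

53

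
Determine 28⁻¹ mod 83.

3

83 = 2*28 + 27
28 = 1*27 + 1
27 = 27*1 + 0
gcd(28, 83) = 1, so the inverse exists.
Bézout: 1 = −1*83 + 3*28.
So 28⁻¹ ≡ 3 (mod 83).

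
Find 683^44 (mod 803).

276

44 in binary is 101100, i.e. 44 = 32 + 8 + 4.
683^1 ≡ 683 (mod 803)
683^2 ≡ 683^2 = 466489 ≡ 749 (mod 803)
683^4 ≡ 749^2 = 561001 ≡ 507 (mod 803)
683^8 ≡ 507^2 = 257049 ≡ 89 (mod 803)
683^16 ≡ 89^2 = 7921 ≡ 694 (mod 803)
683^32 ≡ 694^2 = 481636 ≡ 639 (mod 803)
683^44 = 683^32 * 683^8 * 683^4 ≡ 639 * 89 * 507 (mod 803).
Accumulate the product:
639 * 89 = 56871 ≡ 661
661 * 507 = 335127 ≡ 276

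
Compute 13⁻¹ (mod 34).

21

34 = 2*13 + 8
13 = 1*8 + 5
8 = 1*5 + 3
5 = 1*3 + 2
3 = 1*2 + 1
2 = 2*1 + 0
gcd(13, 34) = 1, so the inverse exists.
Back-substitute for 1:
1 = 1*3 − 1*2
  = −1*5 + 2*3
  = 2*8 − 3*5
  = −3*13 + 5*8
  = 5*34 − 13*13
So 13⁻¹ ≡ −13 ≡ 21 (mod 34).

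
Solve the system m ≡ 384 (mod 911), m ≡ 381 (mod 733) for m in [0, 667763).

911⁻¹ mod 733: 911×663 ≡ 1 (mod 733), so 911⁻¹ ≡ 663.
m = 384 + 911×((381 − 384)×663 mod 733) = 384 + 911×210 = 191694.

191694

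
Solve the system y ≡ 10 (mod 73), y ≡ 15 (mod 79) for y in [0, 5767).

4755

73⁻¹ mod 79: 73*13 ≡ 1 (mod 79), so 73⁻¹ ≡ 13.
y = 10 + 73*((15 − 10)*13 mod 79) = 10 + 73*65 = 4755.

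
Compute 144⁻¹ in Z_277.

277 = 1×144 + 133
144 = 1×133 + 11
133 = 12×11 + 1
11 = 11×1 + 0
gcd(144, 277) = 1, so the inverse exists.
Bézout: 1 = 13×277 − 25×144.
So 144⁻¹ ≡ −25 ≡ 252 (mod 277).

252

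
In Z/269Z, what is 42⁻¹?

237

Run the extended Euclidean algorithm:
269 = 6·42 + 17
42 = 2·17 + 8
17 = 2·8 + 1
8 = 8·1 + 0
gcd(42, 269) = 1, so the inverse exists.
Back-substitute for 1:
1 = 1·17 − 2·8
  = −2·42 + 5·17
  = 5·269 − 32·42
So 42⁻¹ ≡ −32 ≡ 237 (mod 269).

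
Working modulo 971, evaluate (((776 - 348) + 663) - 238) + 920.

776 - 348 = 428
428 + 663 = 1091 ≡ 120 (mod 971)
120 - 238 = -118 ≡ 853 (mod 971)
853 + 920 = 1773 ≡ 802 (mod 971)

802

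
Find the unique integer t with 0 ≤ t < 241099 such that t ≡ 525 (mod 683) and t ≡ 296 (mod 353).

38773

683⁻¹ mod 353: 683*46 ≡ 1 (mod 353), so 683⁻¹ ≡ 46.
t = 525 + 683*((296 − 525)*46 mod 353) = 525 + 683*56 = 38773.
Check: 38773 mod 683 = 525, 38773 mod 353 = 296. ✓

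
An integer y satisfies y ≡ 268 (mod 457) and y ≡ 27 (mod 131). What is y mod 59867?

53737

457⁻¹ mod 131: 457×43 ≡ 1 (mod 131), so 457⁻¹ ≡ 43.
y = 268 + 457×((27 − 268)×43 mod 131) = 268 + 457×117 = 53737.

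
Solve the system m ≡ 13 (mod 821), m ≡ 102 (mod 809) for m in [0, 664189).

821⁻¹ mod 809: 821*472 ≡ 1 (mod 809), so 821⁻¹ ≡ 472.
m = 13 + 821*((102 − 13)*472 mod 809) = 13 + 821*749 = 614942.
Check: 614942 mod 821 = 13, 614942 mod 809 = 102. ✓

614942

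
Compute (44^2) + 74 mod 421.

326

(44)^2 ≡ 252 (mod 421)
252 + 74 = 326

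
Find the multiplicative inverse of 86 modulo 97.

44

97 = 1·86 + 11
86 = 7·11 + 9
11 = 1·9 + 2
9 = 4·2 + 1
2 = 2·1 + 0
gcd(86, 97) = 1, so the inverse exists.
Bézout: 1 = −39·97 + 44·86.
So 86⁻¹ ≡ 44 (mod 97).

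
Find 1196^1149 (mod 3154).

1149 in binary is 10001111101, i.e. 1149 = 1024 + 64 + 32 + 16 + 8 + 4 + 1.
1196^1 ≡ 1196 (mod 3154)
1196^2 ≡ 1196^2 = 1430416 ≡ 1654 (mod 3154)
1196^4 ≡ 1654^2 = 2735716 ≡ 1198 (mod 3154)
1196^8 ≡ 1198^2 = 1435204 ≡ 134 (mod 3154)
1196^16 ≡ 134^2 = 17956 ≡ 2186 (mod 3154)
1196^32 ≡ 2186^2 = 4778596 ≡ 286 (mod 3154)
1196^64 ≡ 286^2 = 81796 ≡ 2946 (mod 3154)
1196^128 ≡ 2946^2 = 8678916 ≡ 2262 (mod 3154)
1196^256 ≡ 2262^2 = 5116644 ≡ 856 (mod 3154)
1196^512 ≡ 856^2 = 732736 ≡ 1008 (mod 3154)
1196^1024 ≡ 1008^2 = 1016064 ≡ 476 (mod 3154)
1196^1149 = 1196^1024 · 1196^64 · 1196^32 · 1196^16 · 1196^8 · 1196^4 · 1196^1 ≡ 476 · 2946 · 286 · 2186 · 134 · 1198 · 1196 (mod 3154).
Accumulate the product:
476 · 2946 = 1402296 ≡ 1920
1920 · 286 = 549120 ≡ 324
324 · 2186 = 708264 ≡ 1768
1768 · 134 = 236912 ≡ 362
362 · 1198 = 433676 ≡ 1578
1578 · 1196 = 1887288 ≡ 1196

1196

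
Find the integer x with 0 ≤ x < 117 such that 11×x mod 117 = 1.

32

117 = 10*11 + 7
11 = 1*7 + 4
7 = 1*4 + 3
4 = 1*3 + 1
3 = 3*1 + 0
gcd(11, 117) = 1, so the inverse exists.
Bézout: 1 = −3*117 + 32*11.
So 11⁻¹ ≡ 32 (mod 117).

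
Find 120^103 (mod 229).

52

103 in binary is 1100111, i.e. 103 = 64 + 32 + 4 + 2 + 1.
120^1 ≡ 120 (mod 229)
120^2 ≡ 120^2 = 14400 ≡ 202 (mod 229)
120^4 ≡ 202^2 = 40804 ≡ 42 (mod 229)
120^8 ≡ 42^2 = 1764 ≡ 161 (mod 229)
120^16 ≡ 161^2 = 25921 ≡ 44 (mod 229)
120^32 ≡ 44^2 = 1936 ≡ 104 (mod 229)
120^64 ≡ 104^2 = 10816 ≡ 53 (mod 229)
120^103 = 120^64 · 120^32 · 120^4 · 120^2 · 120^1 ≡ 53 · 104 · 42 · 202 · 120 (mod 229).
Accumulate the product:
53 · 104 = 5512 ≡ 16
16 · 42 = 672 ≡ 214
214 · 202 = 43228 ≡ 176
176 · 120 = 21120 ≡ 52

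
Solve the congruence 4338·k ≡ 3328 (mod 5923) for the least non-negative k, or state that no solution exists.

gcd(4338, 5923) = 1, so a unique solution mod 5923 exists.
4338⁻¹ ≡ 2997 (mod 5923).
k ≡ 2997·3328 ≡ 5607 (mod 5923).

5607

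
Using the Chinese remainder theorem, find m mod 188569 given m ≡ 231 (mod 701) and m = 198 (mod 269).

9344

701⁻¹ mod 269: 701×236 ≡ 1 (mod 269), so 701⁻¹ ≡ 236.
m = 231 + 701×((198 − 231)×236 mod 269) = 231 + 701×13 = 9344.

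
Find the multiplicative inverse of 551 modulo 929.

145

929 = 1*551 + 378
551 = 1*378 + 173
378 = 2*173 + 32
173 = 5*32 + 13
32 = 2*13 + 6
13 = 2*6 + 1
6 = 6*1 + 0
gcd(551, 929) = 1, so the inverse exists.
Back-substitute for 1:
1 = 1*13 − 2*6
  = −2*32 + 5*13
  = 5*173 − 27*32
  = −27*378 + 59*173
  = 59*551 − 86*378
  = −86*929 + 145*551
So 551⁻¹ ≡ 145 (mod 929).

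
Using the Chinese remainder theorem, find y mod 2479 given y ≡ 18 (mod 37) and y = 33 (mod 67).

1239

37⁻¹ mod 67: 37·29 ≡ 1 (mod 67), so 37⁻¹ ≡ 29.
y = 18 + 37·((33 − 18)·29 mod 67) = 18 + 37·33 = 1239.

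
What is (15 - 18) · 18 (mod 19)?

15 - 18 = -3 ≡ 16 (mod 19)
16 · 18 = 288 ≡ 3 (mod 19)

3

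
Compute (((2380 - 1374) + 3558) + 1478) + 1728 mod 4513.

3257

2380 - 1374 = 1006
1006 + 3558 = 4564 ≡ 51 (mod 4513)
51 + 1478 = 1529
1529 + 1728 = 3257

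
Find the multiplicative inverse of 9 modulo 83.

Apply the Euclidean algorithm and back-substitute:
83 = 9·9 + 2
9 = 4·2 + 1
2 = 2·1 + 0
gcd(9, 83) = 1, so the inverse exists.
Bézout: 1 = −4·83 + 37·9.
So 9⁻¹ ≡ 37 (mod 83).

37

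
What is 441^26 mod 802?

Compute successive squares:
26 in binary is 11010, i.e. 26 = 16 + 8 + 2.
441^1 ≡ 441 (mod 802)
441^2 ≡ 441^2 = 194481 ≡ 397 (mod 802)
441^4 ≡ 397^2 = 157609 ≡ 417 (mod 802)
441^8 ≡ 417^2 = 173889 ≡ 657 (mod 802)
441^16 ≡ 657^2 = 431649 ≡ 173 (mod 802)
441^26 = 441^16 × 441^8 × 441^2 ≡ 173 × 657 × 397 (mod 802).
Accumulate the product:
173 × 657 = 113661 ≡ 579
579 × 397 = 229863 ≡ 491

491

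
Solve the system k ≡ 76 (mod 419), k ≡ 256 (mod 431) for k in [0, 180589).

174380

419⁻¹ mod 431: 419*395 ≡ 1 (mod 431), so 419⁻¹ ≡ 395.
k = 76 + 419*((256 − 76)*395 mod 431) = 76 + 419*416 = 174380.
Check: 174380 mod 419 = 76, 174380 mod 431 = 256. ✓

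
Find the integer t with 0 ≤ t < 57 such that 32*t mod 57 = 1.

41

57 = 1×32 + 25
32 = 1×25 + 7
25 = 3×7 + 4
7 = 1×4 + 3
4 = 1×3 + 1
3 = 3×1 + 0
gcd(32, 57) = 1, so the inverse exists.
Bézout: 1 = 9×57 − 16×32.
So 32⁻¹ ≡ −16 ≡ 41 (mod 57).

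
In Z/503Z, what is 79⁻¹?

312

Apply the Euclidean algorithm and back-substitute:
503 = 6×79 + 29
79 = 2×29 + 21
29 = 1×21 + 8
21 = 2×8 + 5
8 = 1×5 + 3
5 = 1×3 + 2
3 = 1×2 + 1
2 = 2×1 + 0
gcd(79, 503) = 1, so the inverse exists.
Back-substitute for 1:
1 = 1×3 − 1×2
  = −1×5 + 2×3
  = 2×8 − 3×5
  = −3×21 + 8×8
  = 8×29 − 11×21
  = −11×79 + 30×29
  = 30×503 − 191×79
So 79⁻¹ ≡ −191 ≡ 312 (mod 503).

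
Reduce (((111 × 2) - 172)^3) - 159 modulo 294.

111 × 2 = 222
222 - 172 = 50
(50)^3 ≡ 50 (mod 294)
50 - 159 = -109 ≡ 185 (mod 294)

185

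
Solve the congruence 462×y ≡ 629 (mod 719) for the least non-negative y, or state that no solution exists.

420

gcd(462, 719) = 1, so a unique solution mod 719 exists.
462⁻¹ ≡ 235 (mod 719).
y ≡ 235×629 ≡ 420 (mod 719).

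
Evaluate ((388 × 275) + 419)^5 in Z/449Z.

388 × 275 = 106700 ≡ 287 (mod 449)
287 + 419 = 706 ≡ 257 (mod 449)
(257)^5 ≡ 73 (mod 449)

73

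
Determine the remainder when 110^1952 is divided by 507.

406

110^1 ≡ 110 (mod 507)
110^2 ≡ 110^2 = 12100 ≡ 439 (mod 507)
110^4 ≡ 439^2 = 192721 ≡ 61 (mod 507)
110^8 ≡ 61^2 = 3721 ≡ 172 (mod 507)
110^16 ≡ 172^2 = 29584 ≡ 178 (mod 507)
110^32 ≡ 178^2 = 31684 ≡ 250 (mod 507)
110^64 ≡ 250^2 = 62500 ≡ 139 (mod 507)
110^128 ≡ 139^2 = 19321 ≡ 55 (mod 507)
110^256 ≡ 55^2 = 3025 ≡ 490 (mod 507)
110^512 ≡ 490^2 = 240100 ≡ 289 (mod 507)
110^1024 ≡ 289^2 = 83521 ≡ 373 (mod 507)
110^1952 = 110^1024 × 110^512 × 110^256 × 110^128 × 110^32 ≡ 373 × 289 × 490 × 55 × 250 (mod 507).
Accumulate the product:
373 × 289 = 107797 ≡ 313
313 × 490 = 153370 ≡ 256
256 × 55 = 14080 ≡ 391
391 × 250 = 97750 ≡ 406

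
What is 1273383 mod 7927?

5063

1273383 = 160×7927 + 5063, so 1273383 ≡ 5063 (mod 7927).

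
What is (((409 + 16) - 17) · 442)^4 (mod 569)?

409 + 16 = 425
425 - 17 = 408
408 · 442 = 180336 ≡ 532 (mod 569)
(532)^4 ≡ 444 (mod 569)

444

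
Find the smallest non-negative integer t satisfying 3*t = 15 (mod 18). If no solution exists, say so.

gcd(3, 18) = 3, and 3 | 15, so solutions exist.
Divide through by 3: 1*t ≡ 5 (mod 6).
1⁻¹ ≡ 1 (mod 6).
t ≡ 1*5 ≡ 5 (mod 6).
The smallest non-negative solution is t = 5.

5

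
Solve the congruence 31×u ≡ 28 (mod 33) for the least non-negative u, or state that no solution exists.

gcd(31, 33) = 1, so a unique solution mod 33 exists.
31⁻¹ ≡ 16 (mod 33).
u ≡ 16×28 ≡ 19 (mod 33).

19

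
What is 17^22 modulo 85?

34

By square-and-multiply:
22 in binary is 10110, i.e. 22 = 16 + 4 + 2.
17^1 ≡ 17 (mod 85)
17^2 ≡ 17^2 = 289 ≡ 34 (mod 85)
17^4 ≡ 34^2 = 1156 ≡ 51 (mod 85)
17^8 ≡ 51^2 = 2601 ≡ 51 (mod 85)
17^16 ≡ 51^2 = 2601 ≡ 51 (mod 85)
17^22 = 17^16 · 17^4 · 17^2 ≡ 51 · 51 · 34 (mod 85).
Accumulate the product:
51 · 51 = 2601 ≡ 51
51 · 34 = 1734 ≡ 34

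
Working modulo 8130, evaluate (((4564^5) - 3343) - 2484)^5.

5937

(4564)^5 ≡ 2824 (mod 8130)
2824 - 3343 = -519 ≡ 7611 (mod 8130)
7611 - 2484 = 5127
(5127)^5 ≡ 5937 (mod 8130)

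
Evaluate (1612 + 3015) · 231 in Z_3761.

1612 + 3015 = 4627 ≡ 866 (mod 3761)
866 · 231 = 200046 ≡ 713 (mod 3761)

713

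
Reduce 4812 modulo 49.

4812 = 98*49 + 10, so 4812 ≡ 10 (mod 49).

10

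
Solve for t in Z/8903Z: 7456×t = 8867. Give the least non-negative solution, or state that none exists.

gcd(7456, 8903) = 1, so a unique solution mod 8903 exists.
7456⁻¹ ≡ 1692 (mod 8903).
t ≡ 1692×8867 ≡ 1409 (mod 8903).

1409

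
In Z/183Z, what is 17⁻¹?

183 = 10×17 + 13
17 = 1×13 + 4
13 = 3×4 + 1
4 = 4×1 + 0
gcd(17, 183) = 1, so the inverse exists.
Back-substitute for 1:
1 = 1×13 − 3×4
  = −3×17 + 4×13
  = 4×183 − 43×17
So 17⁻¹ ≡ −43 ≡ 140 (mod 183).

140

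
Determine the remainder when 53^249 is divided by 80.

53^1 ≡ 53 (mod 80)
53^2 ≡ 53^2 = 2809 ≡ 9 (mod 80)
53^4 ≡ 9^2 = 81 ≡ 1 (mod 80)
53^8 ≡ 1^2 = 1 (mod 80)
53^16 ≡ 1^2 = 1 (mod 80)
53^32 ≡ 1^2 = 1 (mod 80)
53^64 ≡ 1^2 = 1 (mod 80)
53^128 ≡ 1^2 = 1 (mod 80)
53^249 = 53^128 * 53^64 * 53^32 * 53^16 * 53^8 * 53^1 ≡ 1 * 1 * 1 * 1 * 1 * 53 (mod 80).
Accumulate the product:
1 * 1 = 1
1 * 1 = 1
1 * 1 = 1
1 * 1 = 1
1 * 53 = 53

53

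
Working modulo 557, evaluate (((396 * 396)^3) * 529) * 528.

397

396 * 396 = 156816 ≡ 299 (mod 557)
(299)^3 ≡ 469 (mod 557)
469 * 529 = 248101 ≡ 236 (mod 557)
236 * 528 = 124608 ≡ 397 (mod 557)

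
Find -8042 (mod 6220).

4398

-8042 = -2*6220 + 4398, so -8042 ≡ 4398 (mod 6220).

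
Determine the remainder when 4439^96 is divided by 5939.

By square-and-multiply:
4439^1 ≡ 4439 (mod 5939)
4439^2 ≡ 4439^2 = 19704721 ≡ 5058 (mod 5939)
4439^4 ≡ 5058^2 = 25583364 ≡ 4091 (mod 5939)
4439^8 ≡ 4091^2 = 16736281 ≡ 179 (mod 5939)
4439^16 ≡ 179^2 = 32041 ≡ 2346 (mod 5939)
4439^32 ≡ 2346^2 = 5503716 ≡ 4202 (mod 5939)
4439^64 ≡ 4202^2 = 17656804 ≡ 157 (mod 5939)
4439^96 = 4439^64 × 4439^32 ≡ 157 × 4202 (mod 5939).
157 × 4202 = 659714 ≡ 485 (mod 5939).

485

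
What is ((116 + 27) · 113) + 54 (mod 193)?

1

116 + 27 = 143
143 · 113 = 16159 ≡ 140 (mod 193)
140 + 54 = 194 ≡ 1 (mod 193)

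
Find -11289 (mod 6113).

937

-11289 = -2·6113 + 937, so -11289 ≡ 937 (mod 6113).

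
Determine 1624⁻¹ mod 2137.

704

2137 = 1*1624 + 513
1624 = 3*513 + 85
513 = 6*85 + 3
85 = 28*3 + 1
3 = 3*1 + 0
gcd(1624, 2137) = 1, so the inverse exists.
Bézout: 1 = −535*2137 + 704*1624.
So 1624⁻¹ ≡ 704 (mod 2137).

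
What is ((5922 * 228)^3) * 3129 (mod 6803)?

5922 * 228 = 1350216 ≡ 3222 (mod 6803)
(3222)^3 ≡ 3267 (mod 6803)
3267 * 3129 = 10222443 ≡ 4337 (mod 6803)

4337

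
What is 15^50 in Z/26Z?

50 in binary is 110010, i.e. 50 = 32 + 16 + 2.
15^1 ≡ 15 (mod 26)
15^2 ≡ 15^2 = 225 ≡ 17 (mod 26)
15^4 ≡ 17^2 = 289 ≡ 3 (mod 26)
15^8 ≡ 3^2 = 9 (mod 26)
15^16 ≡ 9^2 = 81 ≡ 3 (mod 26)
15^32 ≡ 3^2 = 9 (mod 26)
15^50 = 15^32 × 15^16 × 15^2 ≡ 9 × 3 × 17 (mod 26).
Accumulate the product:
9 × 3 = 27 ≡ 1
1 × 17 = 17

17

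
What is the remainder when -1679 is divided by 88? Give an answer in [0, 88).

81

-1679 = -20×88 + 81, so -1679 ≡ 81 (mod 88).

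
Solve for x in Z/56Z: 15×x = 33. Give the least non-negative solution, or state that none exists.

47

gcd(15, 56) = 1, so a unique solution mod 56 exists.
15⁻¹ ≡ 15 (mod 56).
x ≡ 15×33 ≡ 47 (mod 56).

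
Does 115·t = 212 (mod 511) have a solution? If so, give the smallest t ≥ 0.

gcd(115, 511) = 1, so a unique solution mod 511 exists.
115⁻¹ ≡ 40 (mod 511).
t ≡ 40·212 ≡ 304 (mod 511).

304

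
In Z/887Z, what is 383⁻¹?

Apply the Euclidean algorithm and back-substitute:
887 = 2*383 + 121
383 = 3*121 + 20
121 = 6*20 + 1
20 = 20*1 + 0
gcd(383, 887) = 1, so the inverse exists.
Back-substitute for 1:
1 = 1*121 − 6*20
  = −6*383 + 19*121
  = 19*887 − 44*383
So 383⁻¹ ≡ −44 ≡ 843 (mod 887).

843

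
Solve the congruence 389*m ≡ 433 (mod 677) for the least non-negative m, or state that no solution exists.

518

gcd(389, 677) = 1, so a unique solution mod 677 exists.
389⁻¹ ≡ 181 (mod 677).
m ≡ 181*433 ≡ 518 (mod 677).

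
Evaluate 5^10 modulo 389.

169

Using repeated squaring:
10 in binary is 1010, i.e. 10 = 8 + 2.
5^1 ≡ 5 (mod 389)
5^2 ≡ 5^2 = 25 (mod 389)
5^4 ≡ 25^2 = 625 ≡ 236 (mod 389)
5^8 ≡ 236^2 = 55696 ≡ 69 (mod 389)
5^10 = 5^8 * 5^2 ≡ 69 * 25 (mod 389).
69 * 25 = 1725 ≡ 169 (mod 389).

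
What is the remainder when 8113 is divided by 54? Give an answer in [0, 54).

8113 = 150*54 + 13, so 8113 ≡ 13 (mod 54).

13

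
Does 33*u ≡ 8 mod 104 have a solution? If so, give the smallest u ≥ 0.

gcd(33, 104) = 1, so a unique solution mod 104 exists.
33⁻¹ ≡ 41 (mod 104).
u ≡ 41*8 ≡ 16 (mod 104).

16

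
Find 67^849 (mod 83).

67^1 ≡ 67 (mod 83)
67^2 ≡ 67^2 = 4489 ≡ 7 (mod 83)
67^4 ≡ 7^2 = 49 (mod 83)
67^8 ≡ 49^2 = 2401 ≡ 77 (mod 83)
67^16 ≡ 77^2 = 5929 ≡ 36 (mod 83)
67^32 ≡ 36^2 = 1296 ≡ 51 (mod 83)
67^64 ≡ 51^2 = 2601 ≡ 28 (mod 83)
67^128 ≡ 28^2 = 784 ≡ 37 (mod 83)
67^256 ≡ 37^2 = 1369 ≡ 41 (mod 83)
67^512 ≡ 41^2 = 1681 ≡ 21 (mod 83)
67^849 = 67^512 · 67^256 · 67^64 · 67^16 · 67^1 ≡ 21 · 41 · 28 · 36 · 67 (mod 83).
Accumulate the product:
21 · 41 = 861 ≡ 31
31 · 28 = 868 ≡ 38
38 · 36 = 1368 ≡ 40
40 · 67 = 2680 ≡ 24

24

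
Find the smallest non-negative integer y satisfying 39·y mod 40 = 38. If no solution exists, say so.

2

gcd(39, 40) = 1, so a unique solution mod 40 exists.
39⁻¹ ≡ 39 (mod 40).
y ≡ 39·38 ≡ 2 (mod 40).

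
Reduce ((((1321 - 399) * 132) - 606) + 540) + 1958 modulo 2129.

1321 - 399 = 922
922 * 132 = 121704 ≡ 351 (mod 2129)
351 - 606 = -255 ≡ 1874 (mod 2129)
1874 + 540 = 2414 ≡ 285 (mod 2129)
285 + 1958 = 2243 ≡ 114 (mod 2129)

114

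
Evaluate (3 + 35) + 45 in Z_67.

16

3 + 35 = 38
38 + 45 = 83 ≡ 16 (mod 67)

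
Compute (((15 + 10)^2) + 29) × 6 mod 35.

4

15 + 10 = 25
(25)^2 ≡ 30 (mod 35)
30 + 29 = 59 ≡ 24 (mod 35)
24 × 6 = 144 ≡ 4 (mod 35)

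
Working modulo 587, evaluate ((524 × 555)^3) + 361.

524 × 555 = 290820 ≡ 255 (mod 587)
(255)^3 ≡ 386 (mod 587)
386 + 361 = 747 ≡ 160 (mod 587)

160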